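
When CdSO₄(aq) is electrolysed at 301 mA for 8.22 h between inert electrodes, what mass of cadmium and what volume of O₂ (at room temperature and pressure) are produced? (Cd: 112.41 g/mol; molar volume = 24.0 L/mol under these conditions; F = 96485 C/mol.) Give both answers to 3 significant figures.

5.19 g Cd; 0.554 L O₂

Q = 0.301 × 29592 = 8907 C; n(e⁻) = 8907 / 96485 = 0.09231 mol
Cathode: Cd²⁺ + 2e⁻ → Cd → n(Cd) = 0.09231/2 = 0.04616 mol → 5.19 g
Anode: 2H₂O → O₂ + 4H⁺ + 4e⁻ → n(O₂) = 0.09231/4 = 0.02308 mol → 0.554 L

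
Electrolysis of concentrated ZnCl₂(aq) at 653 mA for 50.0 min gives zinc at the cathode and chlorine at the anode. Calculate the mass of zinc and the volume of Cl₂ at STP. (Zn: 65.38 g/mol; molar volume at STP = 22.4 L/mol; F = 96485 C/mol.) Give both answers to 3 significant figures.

0.664 g Zn; 0.227 L Cl₂

Q = 0.653 × 3000 = 1959 C; n(e⁻) = 1959 / 96485 = 0.02030 mol
Cathode: Zn²⁺ + 2e⁻ → Zn → n(Zn) = 0.02030/2 = 0.01015 mol → 0.664 g
Anode: 2Cl⁻ → Cl₂ + 2e⁻ → n(Cl₂) = 0.02030/2 = 0.01015 mol → 0.227 L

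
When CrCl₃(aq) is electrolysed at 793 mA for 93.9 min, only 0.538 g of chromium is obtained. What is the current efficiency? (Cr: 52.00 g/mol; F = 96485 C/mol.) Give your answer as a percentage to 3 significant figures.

67.0%

Q = 0.793 × 5634 = 4468 C
n(e⁻) = 4468 / 96485 = 0.04631 mol
Cr³⁺ + 3e⁻ → Cr, so theoretical n(Cr) = 0.01544 mol → 0.8029 g
Efficiency = 0.538 / 0.8029 = 0.6701 = 67.0%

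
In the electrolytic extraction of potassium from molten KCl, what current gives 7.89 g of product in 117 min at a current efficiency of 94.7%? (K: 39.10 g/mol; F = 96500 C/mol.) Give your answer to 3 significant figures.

2.93 A

n(K) = 7.89 / 39.10 = 0.2018 mol
K⁺ + e⁻ → K, so n(e⁻) = 0.2018 mol
Q = 0.2018 × 96500 / 0.947 = 20560 C
I = Q / t = 20560 / 7020 s = 2.93 A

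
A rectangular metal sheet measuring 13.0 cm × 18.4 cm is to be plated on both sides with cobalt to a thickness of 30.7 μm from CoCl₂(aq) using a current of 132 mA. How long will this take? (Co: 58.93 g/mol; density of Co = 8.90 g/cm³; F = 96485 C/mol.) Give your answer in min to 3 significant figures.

Plated area = 2 × 13.0 × 18.4 = 478.4 cm²
Volume = 478.4 × 30.7×10⁻⁴ cm = 1.469 cm³
m(Co) = 1.469 × 8.90 = 13.07 g
n(Co) = 13.07 / 58.93 = 0.2218 mol; n(e⁻) = 2 × 0.2218 = 0.4436 mol
Q = 0.4436 × 96485 = 42800 C
t = 42800 / 0.132 = 3.242×10^5 s = 5400 min

5400 min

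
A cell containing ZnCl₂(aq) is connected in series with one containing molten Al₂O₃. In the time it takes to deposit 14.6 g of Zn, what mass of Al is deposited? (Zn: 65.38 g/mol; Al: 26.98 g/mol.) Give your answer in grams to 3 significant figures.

4.02 g

n(Zn) = 14.6 / 65.38 = 0.2233 mol
Zn²⁺ + 2e⁻ → Zn, so n(e⁻) = 2 × 0.2233 = 0.4466 mol
The cells are in series, so the same charge (and hence the same n(e⁻) = 0.4466 mol) passes through both.
Al³⁺ + 3e⁻ → Al, so n(Al) = 0.4466 / 3 = 0.1489 mol
m(Al) = 0.1489 × 26.98 = 4.02 g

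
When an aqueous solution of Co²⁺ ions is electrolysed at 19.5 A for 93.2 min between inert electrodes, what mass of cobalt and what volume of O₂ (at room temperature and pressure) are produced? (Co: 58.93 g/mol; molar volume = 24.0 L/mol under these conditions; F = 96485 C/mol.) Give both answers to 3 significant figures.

33.3 g Co; 6.78 L O₂

Q = 19.5 × 5592 = 1.090×10^5 C; n(e⁻) = 1.090×10^5 / 96485 = 1.130 mol
Cathode: Co²⁺ + 2e⁻ → Co → n(Co) = 1.130/2 = 0.5650 mol → 33.3 g
Anode: 2H₂O → O₂ + 4H⁺ + 4e⁻ → n(O₂) = 1.130/4 = 0.2825 mol → 6.78 L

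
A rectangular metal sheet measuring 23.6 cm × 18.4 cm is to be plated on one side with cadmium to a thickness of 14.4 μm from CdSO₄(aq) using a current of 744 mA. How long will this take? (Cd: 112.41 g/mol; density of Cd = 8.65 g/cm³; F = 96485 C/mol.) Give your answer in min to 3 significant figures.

208 min

Plated area = 23.6 × 18.4 = 434.2 cm²
Volume = 434.2 × 14.4×10⁻⁴ cm = 0.6252 cm³
m(Cd) = 0.6252 × 8.65 = 5.408 g
n(Cd) = 5.408 / 112.41 = 0.04811 mol; n(e⁻) = 2 × 0.04811 = 0.09622 mol
Q = 0.09622 × 96485 = 9284 C
t = 9284 / 0.744 = 12480 s = 208 min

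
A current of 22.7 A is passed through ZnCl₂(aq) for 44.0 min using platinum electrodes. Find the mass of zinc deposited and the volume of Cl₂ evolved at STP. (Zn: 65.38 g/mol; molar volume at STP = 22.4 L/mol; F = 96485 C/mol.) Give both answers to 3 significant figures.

20.3 g Zn; 6.96 L Cl₂

Q = 22.7 × 2640 = 59930 C; n(e⁻) = 59930 / 96485 = 0.6211 mol
Cathode: Zn²⁺ + 2e⁻ → Zn → n(Zn) = 0.6211/2 = 0.3106 mol → 20.3 g
Anode: 2Cl⁻ → Cl₂ + 2e⁻ → n(Cl₂) = 0.6211/2 = 0.3106 mol → 6.96 L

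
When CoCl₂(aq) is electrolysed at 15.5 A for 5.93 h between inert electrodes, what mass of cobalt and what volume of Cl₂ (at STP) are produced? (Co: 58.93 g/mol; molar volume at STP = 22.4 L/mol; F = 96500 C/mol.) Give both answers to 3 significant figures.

101 g Co; 38.4 L Cl₂

Q = 15.5 × 21348 = 3.309×10^5 C; n(e⁻) = 3.309×10^5 / 96500 = 3.429 mol
Cathode: Co²⁺ + 2e⁻ → Co → n(Co) = 3.429/2 = 1.715 mol → 101 g
Anode: 2Cl⁻ → Cl₂ + 2e⁻ → n(Cl₂) = 3.429/2 = 1.715 mol → 38.4 L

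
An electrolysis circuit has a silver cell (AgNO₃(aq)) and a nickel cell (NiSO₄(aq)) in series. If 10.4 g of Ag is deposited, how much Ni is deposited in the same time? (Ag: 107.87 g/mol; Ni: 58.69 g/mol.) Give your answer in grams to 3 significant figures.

2.83 g

n(Ag) = 10.4 / 107.87 = 0.09641 mol
Ag⁺ + e⁻ → Ag, so n(e⁻) = 0.09641 mol
Since the cells are in series, n(e⁻) in the Ni cell is also 0.09641 mol.
Ni²⁺ + 2e⁻ → Ni, so n(Ni) = 0.09641 / 2 = 0.04821 mol
m(Ni) = 0.04821 × 58.69 = 2.83 g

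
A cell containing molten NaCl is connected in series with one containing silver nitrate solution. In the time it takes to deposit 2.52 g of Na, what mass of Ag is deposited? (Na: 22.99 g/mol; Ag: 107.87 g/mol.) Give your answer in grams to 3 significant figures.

11.8 g

n(Na) = 2.52 / 22.99 = 0.1096 mol
Na⁺ + e⁻ → Na, so n(e⁻) = 0.1096 mol
In series, the same 0.1096 mol of electrons flows through the second cell.
Ag⁺ + e⁻ → Ag, so n(Ag) = 0.1096 mol
m(Ag) = 0.1096 × 107.87 = 11.8 g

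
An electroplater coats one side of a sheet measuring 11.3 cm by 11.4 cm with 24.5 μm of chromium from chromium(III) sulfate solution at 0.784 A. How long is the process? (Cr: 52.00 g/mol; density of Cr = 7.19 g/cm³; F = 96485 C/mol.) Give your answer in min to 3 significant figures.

269 min

Plated area = 11.3 × 11.4 = 128.8 cm²
Volume = 128.8 × 24.5×10⁻⁴ cm = 0.3156 cm³
m(Cr) = 0.3156 × 7.19 = 2.269 g
n(Cr) = 2.269 / 52.00 = 0.04363 mol; n(e⁻) = 3 × 0.04363 = 0.1309 mol
Q = 0.1309 × 96485 = 12630 C
t = 12630 / 0.784 = 16110 s = 269 min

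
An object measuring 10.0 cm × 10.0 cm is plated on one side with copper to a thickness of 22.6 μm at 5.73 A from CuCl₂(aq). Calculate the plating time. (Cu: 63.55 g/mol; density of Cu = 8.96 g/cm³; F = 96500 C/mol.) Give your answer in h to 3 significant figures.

0.298 h

Plated area = 10.0 × 10.0 = 100.0 cm²
Volume = 100.0 × 22.6×10⁻⁴ cm = 0.2260 cm³
m(Cu) = 0.2260 × 8.96 = 2.025 g
n(Cu) = 2.025 / 63.55 = 0.03186 mol; n(e⁻) = 2 × 0.03186 = 0.06372 mol
Q = 0.06372 × 96500 = 6149 C
t = 6149 / 5.73 = 1073 s = 0.298 h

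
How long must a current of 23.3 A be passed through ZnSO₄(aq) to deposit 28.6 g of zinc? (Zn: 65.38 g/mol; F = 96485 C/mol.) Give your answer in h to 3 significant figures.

1.01 h

n(Zn) = 28.6 / 65.38 = 0.4374 mol
Zn²⁺ + 2e⁻ → Zn, so n(e⁻) = 2 × 0.4374 = 0.8748 mol
Q = 0.8748 × 96485 = 84410 C
t = Q / I = 84410 / 23.3 = 3623 s = 1.01 h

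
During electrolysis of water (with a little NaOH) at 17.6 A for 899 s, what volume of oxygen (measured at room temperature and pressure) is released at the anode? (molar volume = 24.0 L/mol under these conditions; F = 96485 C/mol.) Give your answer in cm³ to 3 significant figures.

984 cm³

Q = It = 17.6 × 899 = 15820 C
n(e⁻) = 15820 / 96485 = 0.1640 mol
2H₂O → O₂ + 4H⁺ + 4e⁻, so n(O₂) = 0.1640 / 4 = 0.04100 mol
V = 0.04100 × 24.0 = 0.9840 L
= 984 cm³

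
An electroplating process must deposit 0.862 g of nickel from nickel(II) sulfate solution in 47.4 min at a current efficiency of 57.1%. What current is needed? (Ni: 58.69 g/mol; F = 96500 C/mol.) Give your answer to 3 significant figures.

1.75 A

n(Ni) = 0.862 / 58.69 = 0.01469 mol
Ni²⁺ + 2e⁻ → Ni, so n(e⁻) = 2 × 0.01469 = 0.02938 mol
Q = 0.02938 × 96500 / 0.571 = 4965 C
I = Q / t = 4965 / 2844 s = 1.75 A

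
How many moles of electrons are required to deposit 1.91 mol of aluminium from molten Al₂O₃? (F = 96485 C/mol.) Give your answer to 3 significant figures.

5.73 mol

Al³⁺ + 3e⁻ → Al, so n(e⁻) = 3 × 1.91 = 5.730 mol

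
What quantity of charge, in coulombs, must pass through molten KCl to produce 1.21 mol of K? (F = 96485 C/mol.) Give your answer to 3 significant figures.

1.17×10^5 C

K⁺ + e⁻ → K, so n(e⁻) = 1 × 1.21 = 1.210 mol
Q = 1.210 × 96485 = 1.167×10^5 C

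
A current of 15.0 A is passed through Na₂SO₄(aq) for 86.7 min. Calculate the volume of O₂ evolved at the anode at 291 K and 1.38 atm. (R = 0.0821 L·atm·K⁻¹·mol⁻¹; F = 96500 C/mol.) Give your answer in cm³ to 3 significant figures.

3500 cm³

Q = 15.0 A × 5202 s = 78030 C
Moles of electrons = 78030 / 96500 = 0.8086 mol
2H₂O → O₂ + 4H⁺ + 4e⁻, so n(O₂) = 0.8086 / 4 = 0.2022 mol
V = nRT/P = 0.2022 × 0.0821 × 291 / 1.38 = 3.501 L
= 3500 cm³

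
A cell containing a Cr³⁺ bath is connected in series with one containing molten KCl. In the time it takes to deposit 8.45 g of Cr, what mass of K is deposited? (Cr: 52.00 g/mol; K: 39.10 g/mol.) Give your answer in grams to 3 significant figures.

19.1 g

n(Cr) = 8.45 / 52.00 = 0.1625 mol
Cr³⁺ + 3e⁻ → Cr, so n(e⁻) = 3 × 0.1625 = 0.4875 mol
Same current for the same time ⇒ same n(e⁻) = 0.4875 mol in both cells.
K⁺ + e⁻ → K, so n(K) = 0.4875 mol
m(K) = 0.4875 × 39.10 = 19.1 g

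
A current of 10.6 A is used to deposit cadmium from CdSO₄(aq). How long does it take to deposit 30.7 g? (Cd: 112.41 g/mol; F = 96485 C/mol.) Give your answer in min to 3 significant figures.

n(Cd) = 30.7 / 112.41 = 0.2731 mol
Cd²⁺ + 2e⁻ → Cd, so n(e⁻) = 2 × 0.2731 = 0.5462 mol
Q = 0.5462 × 96485 = 52700 C
t = Q / I = 52700 / 10.6 = 4972 s = 82.9 min

82.9 min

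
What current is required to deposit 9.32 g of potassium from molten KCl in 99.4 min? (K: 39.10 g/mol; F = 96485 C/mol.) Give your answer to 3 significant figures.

n(K) = 9.32 / 39.10 = 0.2384 mol
K⁺ + e⁻ → K, so n(e⁻) = 0.2384 mol
Q = 0.2384 × 96485 = 23000 C
I = Q / t = 23000 / 5964 s = 3.86 A

3.86 A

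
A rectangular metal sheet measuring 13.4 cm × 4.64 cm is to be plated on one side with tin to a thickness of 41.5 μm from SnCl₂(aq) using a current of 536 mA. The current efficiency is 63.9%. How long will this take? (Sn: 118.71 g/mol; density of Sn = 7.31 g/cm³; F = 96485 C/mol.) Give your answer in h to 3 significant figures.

2.49 h

Plated area = 13.4 × 4.64 = 62.18 cm²
Volume = 62.18 × 41.5×10⁻⁴ cm = 0.2580 cm³
m(Sn) = 0.2580 × 7.31 = 1.886 g
n(Sn) = 1.886 / 118.71 = 0.01589 mol; n(e⁻) = 2 × 0.01589 = 0.03178 mol
Q = 0.03178 × 96485 / 0.639 = 4799 C
t = 4799 / 0.536 = 8953 s = 2.49 h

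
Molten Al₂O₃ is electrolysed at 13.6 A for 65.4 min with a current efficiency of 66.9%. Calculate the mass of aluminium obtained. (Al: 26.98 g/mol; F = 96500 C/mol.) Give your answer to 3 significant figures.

3.33 g

Q = 13.6 × 3924 = 53370 C
n(e⁻) = 53370 / 96500 = 0.5531 mol
Al³⁺ + 3e⁻ → Al, so theoretical m(Al) = 0.1844 × 26.98 = 4.975 g
Actual mass = 66.9% × 4.975 = 3.33 g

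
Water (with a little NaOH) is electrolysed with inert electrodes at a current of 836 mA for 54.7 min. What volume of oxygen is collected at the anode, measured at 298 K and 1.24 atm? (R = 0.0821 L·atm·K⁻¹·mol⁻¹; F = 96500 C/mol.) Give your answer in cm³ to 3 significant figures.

140 cm³

Q = 0.836 A × 3282 s = 2744 C
n(e⁻) = 2744 / 96500 = 0.02844 mol
2H₂O → O₂ + 4H⁺ + 4e⁻, so n(O₂) = 0.02844 / 4 = 0.007110 mol
V = nRT/P = 0.007110 × 0.0821 × 298 / 1.24 = 0.1403 L
= 140 cm³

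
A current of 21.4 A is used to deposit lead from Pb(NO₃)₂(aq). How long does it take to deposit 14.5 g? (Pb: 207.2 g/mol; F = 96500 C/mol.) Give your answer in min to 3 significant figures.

n(Pb) = 14.5 / 207.2 = 0.06998 mol
Pb²⁺ + 2e⁻ → Pb, so n(e⁻) = 2 × 0.06998 = 0.1400 mol
Q = 0.1400 × 96500 = 13510 C
t = Q / I = 13510 / 21.4 = 631.3 s = 10.5 min

10.5 min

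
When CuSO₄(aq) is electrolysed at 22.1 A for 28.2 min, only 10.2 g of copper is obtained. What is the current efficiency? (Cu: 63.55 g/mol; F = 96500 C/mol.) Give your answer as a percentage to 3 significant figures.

82.8%

Q = 22.1 × 1692 = 37390 C
n(e⁻) = 37390 / 96500 = 0.3875 mol
Cu²⁺ + 2e⁻ → Cu, so theoretical n(Cu) = 0.1938 mol → 12.32 g
Efficiency = 10.2 / 12.32 = 0.8279 = 82.8%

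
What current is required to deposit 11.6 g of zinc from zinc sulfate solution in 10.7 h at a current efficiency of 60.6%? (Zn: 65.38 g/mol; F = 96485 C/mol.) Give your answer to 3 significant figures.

n(Zn) = 11.6 / 65.38 = 0.1774 mol
Zn²⁺ + 2e⁻ → Zn, so n(e⁻) = 2 × 0.1774 = 0.3548 mol
Q = 0.3548 × 96485 / 0.606 = 56490 C
I = Q / t = 56490 / 38520 s = 1.47 A

1.47 A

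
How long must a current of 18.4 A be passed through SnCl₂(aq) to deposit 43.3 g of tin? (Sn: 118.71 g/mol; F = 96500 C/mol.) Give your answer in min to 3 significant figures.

63.8 min

n(Sn) = 43.3 / 118.71 = 0.3648 mol
Sn²⁺ + 2e⁻ → Sn, so n(e⁻) = 2 × 0.3648 = 0.7296 mol
Q = 0.7296 × 96500 = 70410 C
t = Q / I = 70410 / 18.4 = 3827 s = 63.8 min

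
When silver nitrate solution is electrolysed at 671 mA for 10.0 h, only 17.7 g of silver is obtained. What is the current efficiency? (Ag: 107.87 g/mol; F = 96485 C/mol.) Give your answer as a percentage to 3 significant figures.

Q = 0.671 × 36000 = 24160 C
n(e⁻) = 24160 / 96485 = 0.2504 mol
Ag⁺ + e⁻ → Ag, so theoretical n(Ag) = 0.2504 mol → 27.01 g
Efficiency = 17.7 / 27.01 = 0.6553 = 65.5%

65.5%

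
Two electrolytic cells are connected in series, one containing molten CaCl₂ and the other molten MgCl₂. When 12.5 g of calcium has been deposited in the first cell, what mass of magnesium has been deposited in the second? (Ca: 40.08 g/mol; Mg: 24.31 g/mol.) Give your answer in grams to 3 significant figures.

n(Ca) = 12.5 / 40.08 = 0.3119 mol
Ca²⁺ + 2e⁻ → Ca, so n(e⁻) = 2 × 0.3119 = 0.6238 mol
The cells are in series, so the same charge (and hence the same n(e⁻) = 0.6238 mol) passes through both.
Mg²⁺ + 2e⁻ → Mg, so n(Mg) = 0.6238 / 2 = 0.3119 mol
m(Mg) = 0.3119 × 24.31 = 7.58 g

7.58 g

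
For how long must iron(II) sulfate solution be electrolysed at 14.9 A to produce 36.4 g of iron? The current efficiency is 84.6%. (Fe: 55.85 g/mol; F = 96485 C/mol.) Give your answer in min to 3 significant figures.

166 min

n(Fe) = 36.4 / 55.85 = 0.6517 mol
Fe²⁺ + 2e⁻ → Fe, so n(e⁻) = 2 × 0.6517 = 1.303 mol
Q = 1.303 × 96485 / 0.846 = 1.486×10^5 C
t = Q / I = 1.486×10^5 / 14.9 = 9973 s = 166 min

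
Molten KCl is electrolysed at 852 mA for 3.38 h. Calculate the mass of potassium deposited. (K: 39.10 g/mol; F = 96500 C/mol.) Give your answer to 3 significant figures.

Charge passed = 0.852 × 12168 = 10370 C
n(e⁻) = Q/F = 10370/96500 = 0.1075 mol
K⁺ + e⁻ → K, so n(K) = 0.1075 mol
m = 0.1075 × 39.10 = 4.20 g

4.20 g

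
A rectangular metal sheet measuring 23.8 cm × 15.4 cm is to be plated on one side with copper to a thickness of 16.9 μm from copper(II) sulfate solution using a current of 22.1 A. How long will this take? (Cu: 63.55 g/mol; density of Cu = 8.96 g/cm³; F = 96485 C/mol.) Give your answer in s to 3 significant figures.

Plated area = 23.8 × 15.4 = 366.5 cm²
Volume = 366.5 × 16.9×10⁻⁴ cm = 0.6194 cm³
m(Cu) = 0.6194 × 8.96 = 5.550 g
n(Cu) = 5.550 / 63.55 = 0.08733 mol; n(e⁻) = 2 × 0.08733 = 0.1747 mol
Q = 0.1747 × 96485 = 16860 C
t = 16860 / 22.1 = 762.9 s

763 s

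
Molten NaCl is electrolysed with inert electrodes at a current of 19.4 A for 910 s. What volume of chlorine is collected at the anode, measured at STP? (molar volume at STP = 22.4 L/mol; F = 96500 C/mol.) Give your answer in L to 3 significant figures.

Q = It = 19.4 × 910 = 17650 C
n(e⁻) = Q/F = 17650/96500 = 0.1829 mol
2Cl⁻ → Cl₂ + 2e⁻, so n(Cl₂) = 0.1829 / 2 = 0.09145 mol
V = 0.09145 × 22.4 = 2.048 L

2.05 L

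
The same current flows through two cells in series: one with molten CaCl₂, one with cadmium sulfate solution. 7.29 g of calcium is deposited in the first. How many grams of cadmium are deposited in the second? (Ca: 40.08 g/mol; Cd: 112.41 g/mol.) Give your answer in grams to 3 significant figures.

20.4 g

n(Ca) = 7.29 / 40.08 = 0.1819 mol
Ca²⁺ + 2e⁻ → Ca, so n(e⁻) = 2 × 0.1819 = 0.3638 mol
In series, the same 0.3638 mol of electrons flows through the second cell.
Cd²⁺ + 2e⁻ → Cd, so n(Cd) = 0.3638 / 2 = 0.1819 mol
m(Cd) = 0.1819 × 112.41 = 20.4 g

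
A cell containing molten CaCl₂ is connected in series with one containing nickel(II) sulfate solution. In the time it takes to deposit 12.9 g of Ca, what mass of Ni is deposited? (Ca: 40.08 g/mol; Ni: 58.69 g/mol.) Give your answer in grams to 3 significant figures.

18.9 g

n(Ca) = 12.9 / 40.08 = 0.3219 mol
Ca²⁺ + 2e⁻ → Ca, so n(e⁻) = 2 × 0.3219 = 0.6438 mol
Same current for the same time ⇒ same n(e⁻) = 0.6438 mol in both cells.
Ni²⁺ + 2e⁻ → Ni, so n(Ni) = 0.6438 / 2 = 0.3219 mol
m(Ni) = 0.3219 × 58.69 = 18.9 g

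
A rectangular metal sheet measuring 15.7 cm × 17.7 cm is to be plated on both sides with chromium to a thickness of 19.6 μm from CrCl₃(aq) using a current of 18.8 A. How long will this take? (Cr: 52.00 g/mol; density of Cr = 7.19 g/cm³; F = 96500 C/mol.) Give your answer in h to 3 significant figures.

Plated area = 2 × 15.7 × 17.7 = 555.8 cm²
Volume = 555.8 × 19.6×10⁻⁴ cm = 1.089 cm³
m(Cr) = 1.089 × 7.19 = 7.830 g
n(Cr) = 7.830 / 52.00 = 0.1506 mol; n(e⁻) = 3 × 0.1506 = 0.4518 mol
Q = 0.4518 × 96500 = 43600 C
t = 43600 / 18.8 = 2319 s = 0.644 h

0.644 h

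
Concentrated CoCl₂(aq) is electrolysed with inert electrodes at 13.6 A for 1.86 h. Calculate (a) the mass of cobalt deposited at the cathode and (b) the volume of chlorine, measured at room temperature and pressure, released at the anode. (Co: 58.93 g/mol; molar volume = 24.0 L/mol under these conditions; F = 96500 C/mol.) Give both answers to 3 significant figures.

27.8 g Co; 11.3 L Cl₂

Q = 13.6 × 6696 = 91070 C; n(e⁻) = 91070 / 96500 = 0.9437 mol
Cathode: Co²⁺ + 2e⁻ → Co → n(Co) = 0.9437/2 = 0.4719 mol → 27.8 g
Anode: 2Cl⁻ → Cl₂ + 2e⁻ → n(Cl₂) = 0.9437/2 = 0.4719 mol → 11.3 L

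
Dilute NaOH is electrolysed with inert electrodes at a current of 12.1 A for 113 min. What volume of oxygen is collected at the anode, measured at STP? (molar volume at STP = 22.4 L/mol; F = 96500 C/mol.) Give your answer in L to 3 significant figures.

Q = 12.1 A × 6780 s = 82040 C
Moles of electrons = 82040 / 96500 = 0.8502 mol
2H₂O → O₂ + 4H⁺ + 4e⁻, so n(O₂) = 0.8502 / 4 = 0.2126 mol
V = 0.2126 × 22.4 = 4.762 L

4.76 L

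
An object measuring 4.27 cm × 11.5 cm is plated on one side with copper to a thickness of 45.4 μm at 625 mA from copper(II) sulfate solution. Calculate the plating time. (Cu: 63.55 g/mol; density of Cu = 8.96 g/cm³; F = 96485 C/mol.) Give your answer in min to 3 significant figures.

162 min

Plated area = 4.27 × 11.5 = 49.11 cm²
Volume = 49.11 × 45.4×10⁻⁴ cm = 0.2230 cm³
m(Cu) = 0.2230 × 8.96 = 1.998 g
n(Cu) = 1.998 / 63.55 = 0.03144 mol; n(e⁻) = 2 × 0.03144 = 0.06288 mol
Q = 0.06288 × 96485 = 6067 C
t = 6067 / 0.625 = 9707 s = 162 min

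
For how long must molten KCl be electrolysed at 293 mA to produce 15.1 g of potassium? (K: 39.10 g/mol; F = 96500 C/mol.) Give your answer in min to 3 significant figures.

2120 min

n(K) = 15.1 / 39.10 = 0.3862 mol
K⁺ + e⁻ → K, so n(e⁻) = 0.3862 mol
Q = 0.3862 × 96500 = 37270 C
t = Q / I = 37270 / 0.293 = 1.272×10^5 s = 2120 min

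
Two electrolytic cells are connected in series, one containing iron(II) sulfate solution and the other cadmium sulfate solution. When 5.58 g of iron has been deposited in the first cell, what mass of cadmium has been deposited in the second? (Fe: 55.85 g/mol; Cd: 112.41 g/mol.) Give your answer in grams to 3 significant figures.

11.2 g

n(Fe) = 5.58 / 55.85 = 0.09991 mol
Fe²⁺ + 2e⁻ → Fe, so n(e⁻) = 2 × 0.09991 = 0.1998 mol
Since the cells are in series, n(e⁻) in the Cd cell is also 0.1998 mol.
Cd²⁺ + 2e⁻ → Cd, so n(Cd) = 0.1998 / 2 = 0.09990 mol
m(Cd) = 0.09990 × 112.41 = 11.2 g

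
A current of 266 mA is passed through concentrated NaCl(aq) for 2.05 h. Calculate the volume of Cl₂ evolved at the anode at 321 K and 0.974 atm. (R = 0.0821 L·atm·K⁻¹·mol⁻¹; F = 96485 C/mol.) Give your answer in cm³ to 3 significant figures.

Charge passed = 0.266 × 7380 = 1963 C
Moles of electrons = 1963 / 96485 = 0.02035 mol
2Cl⁻ → Cl₂ + 2e⁻, so n(Cl₂) = 0.02035 / 2 = 0.01018 mol
V = nRT/P = 0.01018 × 0.0821 × 321 / 0.974 = 0.2754 L
= 275 cm³

275 cm³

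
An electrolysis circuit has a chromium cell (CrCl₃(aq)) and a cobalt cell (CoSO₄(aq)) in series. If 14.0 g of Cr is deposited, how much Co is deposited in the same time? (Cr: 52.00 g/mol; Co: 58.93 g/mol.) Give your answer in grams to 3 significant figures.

23.8 g

n(Cr) = 14.0 / 52.00 = 0.2692 mol
Cr³⁺ + 3e⁻ → Cr, so n(e⁻) = 3 × 0.2692 = 0.8076 mol
Same current for the same time ⇒ same n(e⁻) = 0.8076 mol in both cells.
Co²⁺ + 2e⁻ → Co, so n(Co) = 0.8076 / 2 = 0.4038 mol
m(Co) = 0.4038 × 58.93 = 23.8 g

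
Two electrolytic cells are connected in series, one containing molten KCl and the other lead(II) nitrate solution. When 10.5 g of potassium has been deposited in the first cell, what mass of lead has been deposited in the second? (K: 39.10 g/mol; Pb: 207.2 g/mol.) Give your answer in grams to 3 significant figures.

n(K) = 10.5 / 39.10 = 0.2685 mol
K⁺ + e⁻ → K, so n(e⁻) = 0.2685 mol
Since the cells are in series, n(e⁻) in the Pb cell is also 0.2685 mol.
Pb²⁺ + 2e⁻ → Pb, so n(Pb) = 0.2685 / 2 = 0.1343 mol
m(Pb) = 0.1343 × 207.2 = 27.8 g

27.8 g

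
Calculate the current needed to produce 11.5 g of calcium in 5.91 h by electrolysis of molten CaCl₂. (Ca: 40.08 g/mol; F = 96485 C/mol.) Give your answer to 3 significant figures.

n(Ca) = 11.5 / 40.08 = 0.2869 mol
Ca²⁺ + 2e⁻ → Ca, so n(e⁻) = 2 × 0.2869 = 0.5738 mol
Q = 0.5738 × 96485 = 55360 C
I = Q / t = 55360 / 21276 s = 2.60 A

2.60 A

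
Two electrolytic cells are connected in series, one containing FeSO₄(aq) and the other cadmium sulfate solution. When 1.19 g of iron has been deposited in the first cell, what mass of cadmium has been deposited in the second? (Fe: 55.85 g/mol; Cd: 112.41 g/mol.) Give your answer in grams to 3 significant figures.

n(Fe) = 1.19 / 55.85 = 0.02131 mol
Fe²⁺ + 2e⁻ → Fe, so n(e⁻) = 2 × 0.02131 = 0.04262 mol
Same current for the same time ⇒ same n(e⁻) = 0.04262 mol in both cells.
Cd²⁺ + 2e⁻ → Cd, so n(Cd) = 0.04262 / 2 = 0.02131 mol
m(Cd) = 0.02131 × 112.41 = 2.40 g

2.40 g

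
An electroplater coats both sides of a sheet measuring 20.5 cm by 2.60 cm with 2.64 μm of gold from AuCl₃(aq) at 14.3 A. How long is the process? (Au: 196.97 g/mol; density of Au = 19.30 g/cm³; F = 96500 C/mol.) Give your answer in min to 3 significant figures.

0.930 min

Plated area = 2 × 20.5 × 2.60 = 106.6 cm²
Volume = 106.6 × 2.64×10⁻⁴ cm = 0.02814 cm³
m(Au) = 0.02814 × 19.30 = 0.5431 g
n(Au) = 0.5431 / 196.97 = 0.002757 mol; n(e⁻) = 3 × 0.002757 = 0.008271 mol
Q = 0.008271 × 96500 = 798.2 C
t = 798.2 / 14.3 = 55.82 s = 0.930 min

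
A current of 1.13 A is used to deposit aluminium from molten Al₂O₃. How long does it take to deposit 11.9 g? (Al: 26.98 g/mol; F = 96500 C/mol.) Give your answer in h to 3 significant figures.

31.4 h

n(Al) = 11.9 / 26.98 = 0.4411 mol
Al³⁺ + 3e⁻ → Al, so n(e⁻) = 3 × 0.4411 = 1.323 mol
Q = 1.323 × 96500 = 1.277×10^5 C
t = Q / I = 1.277×10^5 / 1.13 = 1.130×10^5 s = 31.4 h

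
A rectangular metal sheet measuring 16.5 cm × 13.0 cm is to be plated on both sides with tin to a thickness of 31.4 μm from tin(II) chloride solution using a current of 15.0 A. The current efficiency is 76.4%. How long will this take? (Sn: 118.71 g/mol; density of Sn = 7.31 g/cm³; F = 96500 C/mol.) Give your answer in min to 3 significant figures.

Plated area = 2 × 16.5 × 13.0 = 429.0 cm²
Volume = 429.0 × 31.4×10⁻⁴ cm = 1.347 cm³
m(Sn) = 1.347 × 7.31 = 9.847 g
n(Sn) = 9.847 / 118.71 = 0.08295 mol; n(e⁻) = 2 × 0.08295 = 0.1659 mol
Q = 0.1659 × 96500 / 0.764 = 20950 C
t = 20950 / 15.0 = 1397 s = 23.3 min

23.3 min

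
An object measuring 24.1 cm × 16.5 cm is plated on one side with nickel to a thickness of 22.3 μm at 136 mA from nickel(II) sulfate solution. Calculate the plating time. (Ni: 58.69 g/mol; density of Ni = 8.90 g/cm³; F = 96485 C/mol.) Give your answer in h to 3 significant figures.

Plated area = 24.1 × 16.5 = 397.7 cm²
Volume = 397.7 × 22.3×10⁻⁴ cm = 0.8869 cm³
m(Ni) = 0.8869 × 8.90 = 7.893 g
n(Ni) = 7.893 / 58.69 = 0.1345 mol; n(e⁻) = 2 × 0.1345 = 0.2690 mol
Q = 0.2690 × 96485 = 25950 C
t = 25950 / 0.136 = 1.908×10^5 s = 53.0 h

53.0 h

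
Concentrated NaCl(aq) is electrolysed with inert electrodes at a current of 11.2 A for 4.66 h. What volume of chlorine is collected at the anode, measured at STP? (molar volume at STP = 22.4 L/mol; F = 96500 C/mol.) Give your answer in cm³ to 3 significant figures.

21800 cm³

Q = It = 11.2 × 16776 = 1.879×10^5 C
n(e⁻) = Q/F = 1.879×10^5/96500 = 1.947 mol
2Cl⁻ → Cl₂ + 2e⁻, so n(Cl₂) = 1.947 / 2 = 0.9735 mol
V = 0.9735 × 22.4 = 21.81 L
= 21800 cm³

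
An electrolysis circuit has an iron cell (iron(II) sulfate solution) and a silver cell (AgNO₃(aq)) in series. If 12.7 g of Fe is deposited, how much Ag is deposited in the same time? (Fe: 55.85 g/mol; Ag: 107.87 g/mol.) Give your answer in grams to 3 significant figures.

49.1 g

n(Fe) = 12.7 / 55.85 = 0.2274 mol
Fe²⁺ + 2e⁻ → Fe, so n(e⁻) = 2 × 0.2274 = 0.4548 mol
The cells are in series, so the same charge (and hence the same n(e⁻) = 0.4548 mol) passes through both.
Ag⁺ + e⁻ → Ag, so n(Ag) = 0.4548 mol
m(Ag) = 0.4548 × 107.87 = 49.1 g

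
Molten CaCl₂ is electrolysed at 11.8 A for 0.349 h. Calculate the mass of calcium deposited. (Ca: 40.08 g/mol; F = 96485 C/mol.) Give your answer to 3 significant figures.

3.08 g

Q = 11.8 A × 1256.4 s = 14830 C
n(e⁻) = Q/F = 14830/96485 = 0.1537 mol
Ca²⁺ + 2e⁻ → Ca, so n(Ca) = 0.1537 / 2 = 0.07685 mol
m = 0.07685 × 40.08 = 3.08 g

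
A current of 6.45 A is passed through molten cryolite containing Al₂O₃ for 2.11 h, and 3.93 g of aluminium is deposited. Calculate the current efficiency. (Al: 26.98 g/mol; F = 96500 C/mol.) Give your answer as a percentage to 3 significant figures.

Q = 6.45 × 7596 = 48990 C
n(e⁻) = 48990 / 96500 = 0.5077 mol
Al³⁺ + 3e⁻ → Al, so theoretical n(Al) = 0.1692 mol → 4.565 g
Efficiency = 3.93 / 4.565 = 0.8609 = 86.1%

86.1%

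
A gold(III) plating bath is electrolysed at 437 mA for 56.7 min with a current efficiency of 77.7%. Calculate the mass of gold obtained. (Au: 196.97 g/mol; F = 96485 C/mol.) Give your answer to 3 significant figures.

0.786 g

Q = 0.437 × 3402 = 1487 C
n(e⁻) = 1487 / 96485 = 0.01541 mol
Au³⁺ + 3e⁻ → Au, so theoretical m(Au) = 0.005137 × 196.97 = 1.012 g
Actual mass = 77.7% × 1.012 = 0.786 g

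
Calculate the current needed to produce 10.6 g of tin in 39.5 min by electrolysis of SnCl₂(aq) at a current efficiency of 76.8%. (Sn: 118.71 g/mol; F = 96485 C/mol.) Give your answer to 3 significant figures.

n(Sn) = 10.6 / 118.71 = 0.08929 mol
Sn²⁺ + 2e⁻ → Sn, so n(e⁻) = 2 × 0.08929 = 0.1786 mol
Q = 0.1786 × 96485 / 0.768 = 22440 C
I = Q / t = 22440 / 2370 s = 9.47 A

9.47 A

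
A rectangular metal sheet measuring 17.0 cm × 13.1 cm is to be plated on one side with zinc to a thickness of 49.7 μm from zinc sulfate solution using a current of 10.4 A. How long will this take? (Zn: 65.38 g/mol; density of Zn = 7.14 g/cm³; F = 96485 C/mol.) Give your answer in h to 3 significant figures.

0.623 h

Plated area = 17.0 × 13.1 = 222.7 cm²
Volume = 222.7 × 49.7×10⁻⁴ cm = 1.107 cm³
m(Zn) = 1.107 × 7.14 = 7.904 g
n(Zn) = 7.904 / 65.38 = 0.1209 mol; n(e⁻) = 2 × 0.1209 = 0.2418 mol
Q = 0.2418 × 96485 = 23330 C
t = 23330 / 10.4 = 2243 s = 0.623 h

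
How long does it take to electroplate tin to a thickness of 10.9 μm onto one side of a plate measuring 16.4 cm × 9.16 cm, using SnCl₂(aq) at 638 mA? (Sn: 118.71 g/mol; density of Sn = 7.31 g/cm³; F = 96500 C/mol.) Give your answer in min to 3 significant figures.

50.8 min

Plated area = 16.4 × 9.16 = 150.2 cm²
Volume = 150.2 × 10.9×10⁻⁴ cm = 0.1637 cm³
m(Sn) = 0.1637 × 7.31 = 1.197 g
n(Sn) = 1.197 / 118.71 = 0.01008 mol; n(e⁻) = 2 × 0.01008 = 0.02016 mol
Q = 0.02016 × 96500 = 1945 C
t = 1945 / 0.638 = 3049 s = 50.8 min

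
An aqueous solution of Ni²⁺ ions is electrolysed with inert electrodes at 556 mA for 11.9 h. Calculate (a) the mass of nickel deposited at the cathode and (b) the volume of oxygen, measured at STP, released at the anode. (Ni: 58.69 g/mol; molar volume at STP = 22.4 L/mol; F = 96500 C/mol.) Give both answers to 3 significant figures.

7.24 g Ni; 1.38 L O₂

Q = 0.556 × 42840 = 23820 C; n(e⁻) = 23820 / 96500 = 0.2468 mol
Cathode: Ni²⁺ + 2e⁻ → Ni → n(Ni) = 0.2468/2 = 0.1234 mol → 7.24 g
Anode: 2H₂O → O₂ + 4H⁺ + 4e⁻ → n(O₂) = 0.2468/4 = 0.06170 mol → 1.38 L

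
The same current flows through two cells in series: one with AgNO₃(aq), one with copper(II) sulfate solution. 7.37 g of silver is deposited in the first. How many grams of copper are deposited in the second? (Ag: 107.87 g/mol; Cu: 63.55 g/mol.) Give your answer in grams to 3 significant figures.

n(Ag) = 7.37 / 107.87 = 0.06832 mol
Ag⁺ + e⁻ → Ag, so n(e⁻) = 0.06832 mol
The cells are in series, so the same charge (and hence the same n(e⁻) = 0.06832 mol) passes through both.
Cu²⁺ + 2e⁻ → Cu, so n(Cu) = 0.06832 / 2 = 0.03416 mol
m(Cu) = 0.03416 × 63.55 = 2.17 g

2.17 g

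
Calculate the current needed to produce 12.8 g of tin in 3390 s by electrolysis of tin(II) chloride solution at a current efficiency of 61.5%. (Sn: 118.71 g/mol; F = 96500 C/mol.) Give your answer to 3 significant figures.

n(Sn) = 12.8 / 118.71 = 0.1078 mol
Sn²⁺ + 2e⁻ → Sn, so n(e⁻) = 2 × 0.1078 = 0.2156 mol
Q = 0.2156 × 96500 / 0.615 = 33830 C
I = Q / t = 33830 / 3390 s = 9.98 A

9.98 A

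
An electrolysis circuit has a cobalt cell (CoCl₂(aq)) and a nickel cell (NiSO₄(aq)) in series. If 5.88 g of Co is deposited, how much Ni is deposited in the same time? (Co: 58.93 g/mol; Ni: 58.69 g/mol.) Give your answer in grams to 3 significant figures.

n(Co) = 5.88 / 58.93 = 0.09978 mol
Co²⁺ + 2e⁻ → Co, so n(e⁻) = 2 × 0.09978 = 0.1996 mol
Since the cells are in series, n(e⁻) in the Ni cell is also 0.1996 mol.
Ni²⁺ + 2e⁻ → Ni, so n(Ni) = 0.1996 / 2 = 0.09980 mol
m(Ni) = 0.09980 × 58.69 = 5.86 g

5.86 g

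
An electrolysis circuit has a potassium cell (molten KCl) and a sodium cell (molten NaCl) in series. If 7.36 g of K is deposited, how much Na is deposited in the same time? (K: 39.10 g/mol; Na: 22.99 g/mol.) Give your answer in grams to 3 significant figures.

4.33 g

n(K) = 7.36 / 39.10 = 0.1882 mol
K⁺ + e⁻ → K, so n(e⁻) = 0.1882 mol
In series, the same 0.1882 mol of electrons flows through the second cell.
Na⁺ + e⁻ → Na, so n(Na) = 0.1882 mol
m(Na) = 0.1882 × 22.99 = 4.33 g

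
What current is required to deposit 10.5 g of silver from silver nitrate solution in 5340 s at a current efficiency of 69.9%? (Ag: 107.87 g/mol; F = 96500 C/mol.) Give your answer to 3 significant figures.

2.52 A

n(Ag) = 10.5 / 107.87 = 0.09734 mol
Ag⁺ + e⁻ → Ag, so n(e⁻) = 0.09734 mol
Q = 0.09734 × 96500 / 0.699 = 13440 C
I = Q / t = 13440 / 5340 s = 2.52 A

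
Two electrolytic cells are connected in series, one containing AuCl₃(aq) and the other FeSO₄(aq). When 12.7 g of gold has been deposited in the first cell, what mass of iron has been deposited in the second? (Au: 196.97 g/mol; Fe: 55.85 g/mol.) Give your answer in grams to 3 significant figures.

n(Au) = 12.7 / 196.97 = 0.06448 mol
Au³⁺ + 3e⁻ → Au, so n(e⁻) = 3 × 0.06448 = 0.1934 mol
Same current for the same time ⇒ same n(e⁻) = 0.1934 mol in both cells.
Fe²⁺ + 2e⁻ → Fe, so n(Fe) = 0.1934 / 2 = 0.09670 mol
m(Fe) = 0.09670 × 55.85 = 5.40 g

5.40 g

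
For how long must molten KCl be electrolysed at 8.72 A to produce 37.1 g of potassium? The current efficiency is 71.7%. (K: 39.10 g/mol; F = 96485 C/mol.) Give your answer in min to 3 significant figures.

n(K) = 37.1 / 39.10 = 0.9488 mol
K⁺ + e⁻ → K, so n(e⁻) = 0.9488 mol
Q = 0.9488 × 96485 / 0.717 = 1.277×10^5 C
t = Q / I = 1.277×10^5 / 8.72 = 14640 s = 244 min

244 min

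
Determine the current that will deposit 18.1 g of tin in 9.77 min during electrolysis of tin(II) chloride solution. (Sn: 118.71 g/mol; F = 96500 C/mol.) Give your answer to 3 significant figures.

n(Sn) = 18.1 / 118.71 = 0.1525 mol
Sn²⁺ + 2e⁻ → Sn, so n(e⁻) = 2 × 0.1525 = 0.3050 mol
Q = 0.3050 × 96500 = 29430 C
I = Q / t = 29430 / 586.2 s = 50.2 A

50.2 A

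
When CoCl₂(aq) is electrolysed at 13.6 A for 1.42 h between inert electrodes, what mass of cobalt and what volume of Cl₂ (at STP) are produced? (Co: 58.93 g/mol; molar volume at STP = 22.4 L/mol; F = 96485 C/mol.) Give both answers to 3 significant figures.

Q = 13.6 × 5112 = 69520 C; n(e⁻) = 69520 / 96485 = 0.7205 mol
Cathode: Co²⁺ + 2e⁻ → Co → n(Co) = 0.7205/2 = 0.3603 mol → 21.2 g
Anode: 2Cl⁻ → Cl₂ + 2e⁻ → n(Cl₂) = 0.7205/2 = 0.3603 mol → 8.07 L

21.2 g Co; 8.07 L Cl₂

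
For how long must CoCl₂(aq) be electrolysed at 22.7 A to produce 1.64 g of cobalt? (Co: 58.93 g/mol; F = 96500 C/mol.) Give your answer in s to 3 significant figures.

n(Co) = 1.64 / 58.93 = 0.02783 mol
Co²⁺ + 2e⁻ → Co, so n(e⁻) = 2 × 0.02783 = 0.05566 mol
Q = 0.05566 × 96500 = 5371 C
t = Q / I = 5371 / 22.7 = 236.6 s

237 s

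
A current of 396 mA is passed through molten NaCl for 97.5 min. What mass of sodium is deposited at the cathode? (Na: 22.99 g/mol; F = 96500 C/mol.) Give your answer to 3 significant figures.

Q = 0.396 A × 5850 s = 2317 C
n(e⁻) = Q/F = 2317/96500 = 0.02401 mol
Na⁺ + e⁻ → Na, so n(Na) = 0.02401 mol
m = 0.02401 × 22.99 = 0.552 g

0.552 g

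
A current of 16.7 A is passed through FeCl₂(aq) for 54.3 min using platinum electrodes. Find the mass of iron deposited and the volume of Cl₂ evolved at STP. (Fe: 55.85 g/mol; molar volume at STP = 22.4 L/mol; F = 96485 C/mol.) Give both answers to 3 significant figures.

15.7 g Fe; 6.32 L Cl₂

Q = 16.7 × 3258 = 54410 C; n(e⁻) = 54410 / 96485 = 0.5639 mol
Cathode: Fe²⁺ + 2e⁻ → Fe → n(Fe) = 0.5639/2 = 0.2820 mol → 15.7 g
Anode: 2Cl⁻ → Cl₂ + 2e⁻ → n(Cl₂) = 0.5639/2 = 0.2820 mol → 6.32 L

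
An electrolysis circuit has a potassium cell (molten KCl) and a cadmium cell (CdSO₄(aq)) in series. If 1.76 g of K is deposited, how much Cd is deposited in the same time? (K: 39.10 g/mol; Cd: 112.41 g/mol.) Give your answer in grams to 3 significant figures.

2.53 g

n(K) = 1.76 / 39.10 = 0.04501 mol
K⁺ + e⁻ → K, so n(e⁻) = 0.04501 mol
The cells are in series, so the same charge (and hence the same n(e⁻) = 0.04501 mol) passes through both.
Cd²⁺ + 2e⁻ → Cd, so n(Cd) = 0.04501 / 2 = 0.02251 mol
m(Cd) = 0.02251 × 112.41 = 2.53 g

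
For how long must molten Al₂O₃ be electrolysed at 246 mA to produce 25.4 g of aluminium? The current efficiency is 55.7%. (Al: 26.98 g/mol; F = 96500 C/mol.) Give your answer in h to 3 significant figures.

553 h

n(Al) = 25.4 / 26.98 = 0.9414 mol
Al³⁺ + 3e⁻ → Al, so n(e⁻) = 3 × 0.9414 = 2.824 mol
Q = 2.824 × 96500 / 0.557 = 4.893×10^5 C
t = Q / I = 4.893×10^5 / 0.246 = 1.989×10^6 s = 553 h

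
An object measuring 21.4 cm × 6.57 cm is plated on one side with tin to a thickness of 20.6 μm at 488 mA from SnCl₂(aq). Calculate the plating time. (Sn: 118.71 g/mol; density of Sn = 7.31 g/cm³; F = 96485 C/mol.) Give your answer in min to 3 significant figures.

118 min

Plated area = 21.4 × 6.57 = 140.6 cm²
Volume = 140.6 × 20.6×10⁻⁴ cm = 0.2896 cm³
m(Sn) = 0.2896 × 7.31 = 2.117 g
n(Sn) = 2.117 / 118.71 = 0.01783 mol; n(e⁻) = 2 × 0.01783 = 0.03566 mol
Q = 0.03566 × 96485 = 3441 C
t = 3441 / 0.488 = 7051 s = 118 min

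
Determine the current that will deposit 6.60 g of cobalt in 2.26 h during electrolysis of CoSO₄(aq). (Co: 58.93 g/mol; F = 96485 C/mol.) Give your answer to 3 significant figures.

2.66 A

n(Co) = 6.60 / 58.93 = 0.1120 mol
Co²⁺ + 2e⁻ → Co, so n(e⁻) = 2 × 0.1120 = 0.2240 mol
Q = 0.2240 × 96485 = 21610 C
I = Q / t = 21610 / 8136 s = 2.66 A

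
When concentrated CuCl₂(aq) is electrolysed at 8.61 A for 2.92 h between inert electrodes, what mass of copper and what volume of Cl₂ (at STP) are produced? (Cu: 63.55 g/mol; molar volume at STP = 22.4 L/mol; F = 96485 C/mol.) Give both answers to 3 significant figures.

29.8 g Cu; 10.5 L Cl₂

Q = 8.61 × 10512 = 90510 C; n(e⁻) = 90510 / 96485 = 0.9381 mol
Cathode: Cu²⁺ + 2e⁻ → Cu → n(Cu) = 0.9381/2 = 0.4691 mol → 29.8 g
Anode: 2Cl⁻ → Cl₂ + 2e⁻ → n(Cl₂) = 0.9381/2 = 0.4691 mol → 10.5 L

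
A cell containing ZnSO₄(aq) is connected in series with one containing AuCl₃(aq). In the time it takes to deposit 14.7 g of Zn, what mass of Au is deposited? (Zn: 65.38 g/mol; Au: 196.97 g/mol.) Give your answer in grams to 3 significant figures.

29.5 g

n(Zn) = 14.7 / 65.38 = 0.2248 mol
Zn²⁺ + 2e⁻ → Zn, so n(e⁻) = 2 × 0.2248 = 0.4496 mol
The cells are in series, so the same charge (and hence the same n(e⁻) = 0.4496 mol) passes through both.
Au³⁺ + 3e⁻ → Au, so n(Au) = 0.4496 / 3 = 0.1499 mol
m(Au) = 0.1499 × 196.97 = 29.5 g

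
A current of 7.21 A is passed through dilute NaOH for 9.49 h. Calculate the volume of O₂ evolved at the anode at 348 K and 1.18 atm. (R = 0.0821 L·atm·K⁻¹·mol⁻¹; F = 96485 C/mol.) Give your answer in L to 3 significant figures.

Q = It = 7.21 × 34164 = 2.463×10^5 C
n(e⁻) = Q/F = 2.463×10^5/96485 = 2.553 mol
2H₂O → O₂ + 4H⁺ + 4e⁻, so n(O₂) = 2.553 / 4 = 0.6383 mol
V = nRT/P = 0.6383 × 0.0821 × 348 / 1.18 = 15.45 L

15.5 L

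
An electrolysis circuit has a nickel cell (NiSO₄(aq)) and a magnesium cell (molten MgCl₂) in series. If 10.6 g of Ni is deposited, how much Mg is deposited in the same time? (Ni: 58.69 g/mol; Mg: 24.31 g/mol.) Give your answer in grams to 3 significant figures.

n(Ni) = 10.6 / 58.69 = 0.1806 mol
Ni²⁺ + 2e⁻ → Ni, so n(e⁻) = 2 × 0.1806 = 0.3612 mol
Same current for the same time ⇒ same n(e⁻) = 0.3612 mol in both cells.
Mg²⁺ + 2e⁻ → Mg, so n(Mg) = 0.3612 / 2 = 0.1806 mol
m(Mg) = 0.1806 × 24.31 = 4.39 g

4.39 g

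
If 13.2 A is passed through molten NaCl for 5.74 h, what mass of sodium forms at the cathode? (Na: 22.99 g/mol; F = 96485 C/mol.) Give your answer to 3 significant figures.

65.0 g

Q = 13.2 A × 20664 s = 2.728×10^5 C
n(e⁻) = Q/F = 2.728×10^5/96485 = 2.827 mol
Na⁺ + e⁻ → Na, so n(Na) = 2.827 mol
m = 2.827 × 22.99 = 65.0 g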